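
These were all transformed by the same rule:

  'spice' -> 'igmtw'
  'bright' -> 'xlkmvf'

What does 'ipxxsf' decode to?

bottle

The output letters match the input read backwards, each shifted +4: spice reversed is ecips. The word is reversed, then every letter is shifted forward by 4.
Decoding ipxxsf: shift back: i−4=e, p−4=l, x−4=t, x−4=t, s−4=o, f−4=b → elttob; then reverse → bottle.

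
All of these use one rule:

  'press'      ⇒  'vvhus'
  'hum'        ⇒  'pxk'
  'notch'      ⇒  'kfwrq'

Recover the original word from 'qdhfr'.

ocean

Two steps: reverse the string, then apply a Caesar shift of +3.
Undoing it on qdhfr: shift back: q−3=n, d−3=a, h−3=e, f−3=c, r−3=o → naeco; then reverse → ocean.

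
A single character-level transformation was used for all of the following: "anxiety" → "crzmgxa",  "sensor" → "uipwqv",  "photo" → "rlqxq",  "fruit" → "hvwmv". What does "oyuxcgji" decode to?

mustache

It's a Vigenère-style cipher with numeric key [2,4]: position i shifts by key[i mod 2].
Undoing it on oyuxcgji: o−2=m, y−4=u, u−2=s, x−4=t, c−2=a, g−4=c, j−2=h, i−4=e.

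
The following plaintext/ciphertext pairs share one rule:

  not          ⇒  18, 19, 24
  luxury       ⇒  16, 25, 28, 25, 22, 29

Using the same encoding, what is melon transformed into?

n is letter #14 and maps to 18: an offset of 4. Letters become their 1-based position plus 4 (so a→5, b→6, …).
On melon: m=13→17, e=5→9, l=12→16, o=15→19, n=14→18.

17, 9, 16, 19, 18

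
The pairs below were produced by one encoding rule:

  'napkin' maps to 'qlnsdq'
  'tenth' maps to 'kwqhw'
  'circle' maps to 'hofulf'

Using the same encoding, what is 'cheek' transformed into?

The output letters match the input read backwards, each shifted +3: napkin reversed is nikpan. The word is reversed, then every letter is shifted forward by 3.
For cheek: reverse → keehc; then shift: k+3=n, e+3=h, e+3=h, h+3=k, c+3=f.

nhhkf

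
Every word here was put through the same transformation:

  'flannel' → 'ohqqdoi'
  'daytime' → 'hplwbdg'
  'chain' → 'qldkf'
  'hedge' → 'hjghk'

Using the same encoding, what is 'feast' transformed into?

wvdhi

The output letters match the input read backwards, each shifted +3: flannel reversed is lennalf. The word is reversed, then every letter is shifted forward by 3.
On feast: reverse → tsaef; then shift: t+3=w, s+3=v, a+3=d, e+3=h, f+3=i.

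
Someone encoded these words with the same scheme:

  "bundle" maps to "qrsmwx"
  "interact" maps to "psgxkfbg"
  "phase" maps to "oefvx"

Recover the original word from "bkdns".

b(1)→q(16) and u(20)→r(17) fit y≡11x+5 (mod 26); the inverse of 11 mod 26 is 19. Each letter's alphabet position (a=0..z=25) is mapped through 11·x+5 mod 26 — an affine cipher.
Reversing it on bkdns: b(1)→19·(1−5)≡2=c; k(10)→19·(10−5)≡17=r; d(3)→19·(3−5)≡14=o; n(13)→19·(13−5)≡22=w; s(18)→19·(18−5)≡13=n (all mod 26).

crown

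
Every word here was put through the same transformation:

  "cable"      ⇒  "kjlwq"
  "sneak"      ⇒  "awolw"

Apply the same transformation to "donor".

lxxzd

In cable: c→k is +8, a→j is +9, b→l is +10, l→w is +11 — the shift increases by 1 each position. Letter i (0-indexed) is shifted by i+8, so successive shifts are 8, 9, 10, ….
For donor: d+8=l, o+9=x, n+10=x, o+11=z, r+12=d.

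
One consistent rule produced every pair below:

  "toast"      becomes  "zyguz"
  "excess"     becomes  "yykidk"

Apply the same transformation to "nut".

zat

The output letters match the input read backwards, each shifted +6: toast reversed is tsaot. Two steps: reverse the string, then apply a Caesar shift of +6.
On nut: reverse → tun; then shift: t+6=z, u+6=a, n+6=t.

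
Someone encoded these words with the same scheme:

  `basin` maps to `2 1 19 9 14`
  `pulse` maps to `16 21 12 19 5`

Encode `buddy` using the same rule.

Letters become their 1-indexed alphabet positions: a=1 … z=26.
For buddy: b=2→2, u=21→21, d=4→4, d=4→4, y=25→25.

2 21 4 4 25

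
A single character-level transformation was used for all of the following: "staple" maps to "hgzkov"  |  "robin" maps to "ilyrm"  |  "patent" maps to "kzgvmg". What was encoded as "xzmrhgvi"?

Each pair mirrors across the alphabet (s↔h, t↔g, a↔z): positions sum to 25. This is the alphabet-reversal cipher (Atbash): a becomes z, b becomes y, etc.
Undoing it on xzmrhgvi: x↔c, z↔a, m↔n, r↔i, h↔s, g↔t, v↔e, i↔r.

canister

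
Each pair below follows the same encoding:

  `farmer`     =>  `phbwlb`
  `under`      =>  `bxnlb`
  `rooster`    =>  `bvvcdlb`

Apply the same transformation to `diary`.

The shift depends on letter class: consonant f→p is +10, but vowel a→h is +7. Two shifts are in play — +7 for a/e/i/o/u, +10 for every other letter.
For diary: d(cons)+10=n, i(vowel)+7=p, a(vowel)+7=h, r(cons)+10=b, y(cons)+10=i.

nphbi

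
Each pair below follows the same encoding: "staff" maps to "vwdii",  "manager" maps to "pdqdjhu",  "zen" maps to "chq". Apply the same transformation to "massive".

Compare letters: s→v is +3, t→w is +3, a→d is +3 — a constant shift. Each letter is shifted forward by 3 in the alphabet (a Caesar shift of +3).
Applying it to massive: m+3=p, a+3=d, s+3=v, s+3=v, i+3=l, v+3=y, e+3=h.

pdvvlyh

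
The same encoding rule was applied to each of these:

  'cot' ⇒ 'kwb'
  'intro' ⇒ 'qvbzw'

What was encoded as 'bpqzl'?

third

Compare letters: c→k is +8, o→w is +8, t→b is +8 — a constant shift. This is a Caesar cipher with shift 8.
Decoding bpqzl: b−8=t, p−8=h, q−8=i, z−8=r, l−8=d.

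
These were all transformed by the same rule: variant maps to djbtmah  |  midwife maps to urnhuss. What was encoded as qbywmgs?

isolate

Letter i (0-indexed) is shifted by i+8, so successive shifts are 8, 9, 10, ….
Undoing it on qbywmgs: q−8=i, b−9=s, y−10=o, w−11=l, m−12=a, g−13=t, s−14=e.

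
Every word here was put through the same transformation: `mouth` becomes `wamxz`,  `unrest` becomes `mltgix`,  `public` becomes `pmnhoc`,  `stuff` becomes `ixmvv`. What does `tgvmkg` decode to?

refuge

m(12)→w(22) and o(14)→a(0) fit y≡15x+24 (mod 26); the inverse of 15 mod 26 is 7. This is an affine cipher: with a=0,…,z=25, each position x becomes (15x+24) mod 26.
Decoding tgvmkg: t(19)→7·(19−24)≡17=r; g(6)→7·(6−24)≡4=e; v(21)→7·(21−24)≡5=f; m(12)→7·(12−24)≡20=u; k(10)→7·(10−24)≡6=g; g(6)→7·(6−24)≡4=e (all mod 26).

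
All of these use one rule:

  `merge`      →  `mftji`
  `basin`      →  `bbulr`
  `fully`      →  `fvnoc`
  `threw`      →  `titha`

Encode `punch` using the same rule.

In merge: m→m is +0, e→f is +1, r→t is +2, g→j is +3 — the shift increases by 1 each position. The shift increases by 1 at each position, starting from +0: 0, 1, 2, ….
Applying it to punch: p+0=p, u+1=v, n+2=p, c+3=f, h+4=l.

pvpfl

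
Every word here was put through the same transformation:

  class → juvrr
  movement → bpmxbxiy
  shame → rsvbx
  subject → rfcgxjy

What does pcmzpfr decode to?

c(2)→j(9) and l(11)→u(20) fit y≡7x+21 (mod 26); the inverse of 7 mod 26 is 15. This is an affine cipher: with a=0,…,z=25, each position x becomes (7x+21) mod 26.
Reversing it on pcmzpfr: p(15)→15·(15−21)≡14=o; c(2)→15·(2−21)≡1=b; m(12)→15·(12−21)≡21=v; z(25)→15·(25−21)≡8=i; p(15)→15·(15−21)≡14=o; f(5)→15·(5−21)≡20=u; r(17)→15·(17−21)≡18=s (all mod 26).

obvious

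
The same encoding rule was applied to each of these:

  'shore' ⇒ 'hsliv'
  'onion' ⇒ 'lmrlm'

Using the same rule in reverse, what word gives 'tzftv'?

gauge

Each pair mirrors across the alphabet (s↔h, h↔s, o↔l): positions sum to 25. This is the alphabet-reversal cipher (Atbash): a becomes z, b becomes y, etc.
Reversing it on tzftv: t↔g, z↔a, f↔u, t↔g, v↔e.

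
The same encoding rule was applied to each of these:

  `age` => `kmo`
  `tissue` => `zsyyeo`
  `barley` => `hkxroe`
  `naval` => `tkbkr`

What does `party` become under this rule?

vkxze

The shift depends on letter class: consonant g→m is +6, but vowel a→k is +10. Vowels shift forward by 10 and consonants shift forward by 6.
On party: p(cons)+6=v, a(vowel)+10=k, r(cons)+6=x, t(cons)+6=z, y(cons)+6=e.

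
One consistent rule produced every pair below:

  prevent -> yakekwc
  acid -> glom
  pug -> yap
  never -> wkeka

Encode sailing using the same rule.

Two shifts are in play — +6 for a/e/i/o/u, +9 for every other letter.
On sailing: s(cons)+9=b, a(vowel)+6=g, i(vowel)+6=o, l(cons)+9=u, i(vowel)+6=o, n(cons)+9=w, g(cons)+9=p.

bgouowp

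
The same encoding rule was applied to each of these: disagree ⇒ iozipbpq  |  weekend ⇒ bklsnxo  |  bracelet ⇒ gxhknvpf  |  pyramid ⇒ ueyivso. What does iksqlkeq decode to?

delicate

In disagree: d→i is +5, i→o is +6, s→z is +7, a→i is +8 — the shift increases by 1 each position. The shift increases by 1 at each position, starting from +5: 5, 6, 7, ….
Undoing it on iksqlkeq: i−5=d, k−6=e, s−7=l, q−8=i, l−9=c, k−10=a, e−11=t, q−12=e.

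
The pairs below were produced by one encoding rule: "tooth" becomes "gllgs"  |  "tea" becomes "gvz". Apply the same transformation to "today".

glwzb

Each pair mirrors across the alphabet (t↔g, o↔l, o↔l): positions sum to 25. This is the alphabet-reversal cipher (Atbash): a becomes z, b becomes y, etc.
For today: t↔g, o↔l, d↔w, a↔z, y↔b.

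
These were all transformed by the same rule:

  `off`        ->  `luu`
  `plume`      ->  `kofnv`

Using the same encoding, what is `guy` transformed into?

Each pair mirrors across the alphabet (o↔l, f↔u, f↔u): positions sum to 25. Each letter is replaced by its mirror in the alphabet: a↔z, b↔y, c↔x, and so on (the Atbash cipher).
On guy: g↔t, u↔f, y↔b.

tfb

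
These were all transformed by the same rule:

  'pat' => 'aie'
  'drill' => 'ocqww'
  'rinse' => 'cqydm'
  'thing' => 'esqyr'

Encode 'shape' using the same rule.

dsiam

Two shifts are in play — +8 for a/e/i/o/u, +11 for every other letter.
Applying it to shape: s(cons)+11=d, h(cons)+11=s, a(vowel)+8=i, p(cons)+11=a, e(vowel)+8=m.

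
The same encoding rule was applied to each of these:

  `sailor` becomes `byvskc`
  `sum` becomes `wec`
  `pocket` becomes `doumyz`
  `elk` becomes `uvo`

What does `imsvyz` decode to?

policy

The output letters match the input read backwards, each shifted +10: sailor reversed is rolias. The word is reversed, then every letter is shifted forward by 10.
Reversing it on imsvyz: shift back: i−10=y, m−10=c, s−10=i, v−10=l, y−10=o, z−10=p → ycilop; then reverse → policy.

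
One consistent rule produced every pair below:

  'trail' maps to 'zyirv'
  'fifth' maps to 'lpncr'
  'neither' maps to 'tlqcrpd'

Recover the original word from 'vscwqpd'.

plunger

In trail: t→z is +6, r→y is +7, a→i is +8, i→r is +9 — the shift increases by 1 each position. Each letter shifts forward by (position + 6), i.e. 6, 7, 8, … — the shift grows by one for each successive letter.
Reversing it on vscwqpd: v−6=p, s−7=l, c−8=u, w−9=n, q−10=g, p−11=e, d−12=r.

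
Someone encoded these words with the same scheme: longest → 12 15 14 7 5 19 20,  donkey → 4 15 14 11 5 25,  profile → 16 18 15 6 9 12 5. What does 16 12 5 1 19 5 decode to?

please

l is letter #12 and maps to 12: an offset of 0. Letters become their 1-indexed alphabet positions: a=1 … z=26.
Decoding 16 12 5 1 19 5: 16=p, 12=l, 5=e, 1=a, 19=s, 5=e.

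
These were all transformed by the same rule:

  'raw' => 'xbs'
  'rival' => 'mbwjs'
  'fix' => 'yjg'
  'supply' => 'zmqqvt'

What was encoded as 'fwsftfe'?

The output letters match the input read backwards, each shifted +1: raw reversed is war. The word is reversed, then every letter is shifted forward by 1.
Reversing it on fwsftfe: shift back: f−1=e, w−1=v, s−1=r, f−1=e, t−1=s, f−1=e, e−1=d → evresed; then reverse → deserve.

deserve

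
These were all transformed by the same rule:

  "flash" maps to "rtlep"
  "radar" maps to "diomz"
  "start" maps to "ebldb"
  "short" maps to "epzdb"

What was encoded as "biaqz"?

Shifts by position in flash: pos 0: f→r (+12), pos 1: l→t (+8), pos 2: a→l (+11), pos 3: s→e (+12), pos 4: h→p (+8) — repeating every 3. A repeating key of period 3 is used — shifts +12, +8, +11 over and over.
Undoing it on biaqz: b−12=p, i−8=a, a−11=p, q−12=e, z−8=r.

paper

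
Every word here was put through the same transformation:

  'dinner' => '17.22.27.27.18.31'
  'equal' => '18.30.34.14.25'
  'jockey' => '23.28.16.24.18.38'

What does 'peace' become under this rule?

29.18.14.16.18

d is letter #4 and maps to 17: an offset of 13. Letters become their 1-based position plus 13 (so a→14, b→15, …).
Applying it to peace: p=16→29, e=5→18, a=1→14, c=3→16, e=5→18.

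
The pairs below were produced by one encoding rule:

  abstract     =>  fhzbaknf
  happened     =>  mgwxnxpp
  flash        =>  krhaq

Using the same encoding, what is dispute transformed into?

In abstract: a→f is +5, b→h is +6, s→z is +7, t→b is +8 — the shift increases by 1 each position. The shift increases by 1 at each position, starting from +5: 5, 6, 7, ….
On dispute: d+5=i, i+6=o, s+7=z, p+8=x, u+9=d, t+10=d, e+11=p.

iozxddp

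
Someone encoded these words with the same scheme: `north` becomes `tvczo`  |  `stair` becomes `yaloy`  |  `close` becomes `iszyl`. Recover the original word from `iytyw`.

crisp

Shifts by position in north: pos 0: n→t (+6), pos 1: o→v (+7), pos 2: r→c (+11), pos 3: t→z (+6), pos 4: h→o (+7) — repeating every 3. It's a Vigenère-style cipher with numeric key [6,7,11]: position i shifts by key[i mod 3].
Reversing it on iytyw: i−6=c, y−7=r, t−11=i, y−6=s, w−7=p.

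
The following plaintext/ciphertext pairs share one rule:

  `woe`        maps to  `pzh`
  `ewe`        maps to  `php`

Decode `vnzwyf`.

unlock

The output letters match the input read backwards, each shifted +11: woe reversed is eow. Two steps: reverse the string, then apply a Caesar shift of +11.
Reversing it on vnzwyf: shift back: v−11=k, n−11=c, z−11=o, w−11=l, y−11=n, f−11=u → kcolnu; then reverse → unlock.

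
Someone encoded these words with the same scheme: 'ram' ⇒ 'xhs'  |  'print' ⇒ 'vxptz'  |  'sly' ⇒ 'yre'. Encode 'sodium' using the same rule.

The shift depends on letter class: consonant r→x is +6, but vowel a→h is +7. Vowels shift forward by 7 and consonants shift forward by 6.
On sodium: s(cons)+6=y, o(vowel)+7=v, d(cons)+6=j, i(vowel)+7=p, u(vowel)+7=b, m(cons)+6=s.

yvjpbs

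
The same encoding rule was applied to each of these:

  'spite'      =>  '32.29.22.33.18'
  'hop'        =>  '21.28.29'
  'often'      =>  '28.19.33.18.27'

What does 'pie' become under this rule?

Each letter is replaced by its alphabet position (a=1..z=26) + 13.
For pie: p=16→29, i=9→22, e=5→18.

29.22.18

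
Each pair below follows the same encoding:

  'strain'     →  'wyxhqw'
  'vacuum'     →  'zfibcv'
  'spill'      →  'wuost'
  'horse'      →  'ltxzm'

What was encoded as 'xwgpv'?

In strain: s→w is +4, t→y is +5, r→x is +6, a→h is +7 — the shift increases by 1 each position. Letter i (0-indexed) is shifted by i+4, so successive shifts are 4, 5, 6, ….
Decoding xwgpv: x−4=t, w−5=r, g−6=a, p−7=i, v−8=n.

train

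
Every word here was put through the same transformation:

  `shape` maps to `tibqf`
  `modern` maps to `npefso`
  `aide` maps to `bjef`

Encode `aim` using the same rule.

Compare letters: s→t is +1, h→i is +1, a→b is +1 — a constant shift. It's a constant shift of +1 (ROT1).
Applying it to aim: a+1=b, i+1=j, m+1=n.

bjn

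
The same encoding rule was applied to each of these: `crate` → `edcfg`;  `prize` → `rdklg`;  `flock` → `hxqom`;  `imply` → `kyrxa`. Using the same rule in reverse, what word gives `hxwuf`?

fluid

Shifts by position in crate: pos 0: c→e (+2), pos 1: r→d (+12), pos 2: a→c (+2), pos 3: t→f (+12) — repeating every 2. It's a Vigenère-style cipher with numeric key [2,12]: position i shifts by key[i mod 2].
Undoing it on hxwuf: h−2=f, x−12=l, w−2=u, u−12=i, f−2=d.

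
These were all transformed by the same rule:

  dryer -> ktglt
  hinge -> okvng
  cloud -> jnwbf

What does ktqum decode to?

Shifts by position in dryer: pos 0: d→k (+7), pos 1: r→t (+2), pos 2: y→g (+8), pos 3: e→l (+7), pos 4: r→t (+2) — repeating every 3. A repeating key of period 3 is used — shifts +7, +2, +8 over and over.
Undoing it on ktqum: k−7=d, t−2=r, q−8=i, u−7=n, m−2=k.

drink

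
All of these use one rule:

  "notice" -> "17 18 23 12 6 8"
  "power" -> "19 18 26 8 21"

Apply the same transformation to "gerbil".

n is letter #14 and maps to 17: an offset of 3. Each letter is replaced by its alphabet position (a=1..z=26) + 3.
Applying it to gerbil: g=7→10, e=5→8, r=18→21, b=2→5, i=9→12, l=12→15.

10 8 21 5 12 15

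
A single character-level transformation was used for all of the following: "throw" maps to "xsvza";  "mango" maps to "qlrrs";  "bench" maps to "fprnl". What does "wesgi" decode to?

stove

Shifts by position in throw: pos 0: t→x (+4), pos 1: h→s (+11), pos 2: r→v (+4), pos 3: o→z (+11) — repeating every 2. The shifts repeat in a cycle of length 2: positions 0,1,… shift by +4, +11, then the pattern repeats.
Reversing it on wesgi: w−4=s, e−11=t, s−4=o, g−11=v, i−4=e.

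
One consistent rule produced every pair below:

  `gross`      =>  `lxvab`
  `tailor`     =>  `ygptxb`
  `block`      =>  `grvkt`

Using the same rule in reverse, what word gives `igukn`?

In gross: g→l is +5, r→x is +6, o→v is +7, s→a is +8 — the shift increases by 1 each position. The shift increases by 1 at each position, starting from +5: 5, 6, 7, ….
Decoding igukn: i−5=d, g−6=a, u−7=n, k−8=c, n−9=e.

dance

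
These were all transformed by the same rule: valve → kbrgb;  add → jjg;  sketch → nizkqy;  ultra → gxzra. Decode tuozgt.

nation

The output letters match the input read backwards, each shifted +6: valve reversed is evlav. Two steps: reverse the string, then apply a Caesar shift of +6.
Undoing it on tuozgt: shift back: t−6=n, u−6=o, o−6=i, z−6=t, g−6=a, t−6=n → noitan; then reverse → nation.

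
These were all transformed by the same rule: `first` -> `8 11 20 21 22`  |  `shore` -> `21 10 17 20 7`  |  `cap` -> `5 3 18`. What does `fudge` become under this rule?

f is letter #6 and maps to 8: an offset of 2. Letters become their 1-based position plus 2 (so a→3, b→4, …).
On fudge: f=6→8, u=21→23, d=4→6, g=7→9, e=5→7.

8 23 6 9 7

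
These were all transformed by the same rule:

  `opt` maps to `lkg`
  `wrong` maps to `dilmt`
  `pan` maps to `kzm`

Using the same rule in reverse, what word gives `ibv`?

rye

Letters are reflected about the middle of the alphabet (position → 25−position): Atbash.
Decoding ibv: i↔r, b↔y, v↔e.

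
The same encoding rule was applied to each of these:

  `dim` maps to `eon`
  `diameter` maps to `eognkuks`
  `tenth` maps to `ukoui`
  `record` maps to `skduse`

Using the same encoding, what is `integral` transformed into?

ooukhsgm

The shift depends on letter class: consonant d→e is +1, but vowel i→o is +6. Vowels shift forward by 6 and consonants shift forward by 1.
On integral: i(vowel)+6=o, n(cons)+1=o, t(cons)+1=u, e(vowel)+6=k, g(cons)+1=h, r(cons)+1=s, a(vowel)+6=g, l(cons)+1=m.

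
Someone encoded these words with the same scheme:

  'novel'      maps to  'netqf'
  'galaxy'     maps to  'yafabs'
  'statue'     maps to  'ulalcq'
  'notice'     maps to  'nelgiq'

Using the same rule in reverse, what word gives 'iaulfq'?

n(13)→n(13) and o(14)→e(4) fit y≡17x+0 (mod 26); the inverse of 17 mod 26 is 23. Each letter's alphabet position (a=0..z=25) is mapped through 17·x+0 mod 26 — an affine cipher.
Reversing it on iaulfq: i(8)→23·(8−0)≡2=c; a(0)→23·(0−0)≡0=a; u(20)→23·(20−0)≡18=s; l(11)→23·(11−0)≡19=t; f(5)→23·(5−0)≡11=l; q(16)→23·(16−0)≡4=e (all mod 26).

castle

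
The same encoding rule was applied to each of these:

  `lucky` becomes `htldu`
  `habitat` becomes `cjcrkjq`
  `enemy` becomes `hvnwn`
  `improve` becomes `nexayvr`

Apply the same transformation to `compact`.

The output letters match the input read backwards, each shifted +9: lucky reversed is ykcul. Two steps: reverse the string, then apply a Caesar shift of +9.
Applying it to compact: reverse → tcapmoc; then shift: t+9=c, c+9=l, a+9=j, p+9=y, m+9=v, o+9=x, c+9=l.

cljyvxl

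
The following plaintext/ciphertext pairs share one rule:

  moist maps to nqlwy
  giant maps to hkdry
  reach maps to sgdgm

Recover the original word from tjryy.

In moist: m→n is +1, o→q is +2, i→l is +3, s→w is +4 — the shift increases by 1 each position. Letter i (0-indexed) is shifted by i+1, so successive shifts are 1, 2, 3, ….
Decoding tjryy: t−1=s, j−2=h, r−3=o, y−4=u, y−5=t.

shout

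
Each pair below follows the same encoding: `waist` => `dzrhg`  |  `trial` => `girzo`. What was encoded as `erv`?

vie

Each pair mirrors across the alphabet (w↔d, a↔z, i↔r): positions sum to 25. Each letter is replaced by its mirror in the alphabet: a↔z, b↔y, c↔x, and so on (the Atbash cipher).
Decoding erv: e↔v, r↔i, v↔e.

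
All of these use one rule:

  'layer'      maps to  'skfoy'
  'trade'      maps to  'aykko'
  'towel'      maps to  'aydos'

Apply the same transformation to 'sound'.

The shift depends on letter class: consonant l→s is +7, but vowel a→k is +10. The rule splits by letter class: vowels +10, consonants +7.
On sound: s(cons)+7=z, o(vowel)+10=y, u(vowel)+10=e, n(cons)+7=u, d(cons)+7=k.

zyeuk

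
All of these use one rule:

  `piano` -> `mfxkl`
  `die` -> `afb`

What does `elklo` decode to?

honor

Compare letters: p→m is +23, i→f is +23, a→x is +23 — a constant shift. This is a Caesar cipher with shift 23.
Undoing it on elklo: e−23=h, l−23=o, k−23=n, l−23=o, o−23=r.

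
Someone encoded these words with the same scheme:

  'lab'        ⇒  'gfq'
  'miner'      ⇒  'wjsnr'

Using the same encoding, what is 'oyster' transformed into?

The output letters match the input read backwards, each shifted +5: lab reversed is bal. The word is reversed, then every letter is shifted forward by 5.
Applying it to oyster: reverse → retsyo; then shift: r+5=w, e+5=j, t+5=y, s+5=x, y+5=d, o+5=t.

wjyxdt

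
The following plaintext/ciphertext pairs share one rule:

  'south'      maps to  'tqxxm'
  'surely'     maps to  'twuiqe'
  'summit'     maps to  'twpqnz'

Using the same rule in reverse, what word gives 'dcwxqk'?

cattle

Letter i (0-indexed) is shifted by i+1, so successive shifts are 1, 2, 3, ….
Undoing it on dcwxqk: d−1=c, c−2=a, w−3=t, x−4=t, q−5=l, k−6=e.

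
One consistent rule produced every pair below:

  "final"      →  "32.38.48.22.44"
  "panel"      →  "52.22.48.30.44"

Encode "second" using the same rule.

58.30.26.50.48.28

f(#6)→32 and i(#9)→38: differences scale by 2, so n = 2·pos + 20. Each letter becomes 2×(its alphabet position, a=1..z=26) + 20.
Applying it to second: s=19→58, e=5→30, c=3→26, o=15→50, n=14→48, d=4→28.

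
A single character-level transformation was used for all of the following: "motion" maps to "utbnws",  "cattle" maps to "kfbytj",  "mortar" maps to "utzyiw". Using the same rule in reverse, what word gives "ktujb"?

Shifts by position in motion: pos 0: m→u (+8), pos 1: o→t (+5), pos 2: t→b (+8), pos 3: i→n (+5) — repeating every 2. A repeating key of period 2 is used — shifts +8, +5 over and over.
Reversing it on ktujb: k−8=c, t−5=o, u−8=m, j−5=e, b−8=t.

comet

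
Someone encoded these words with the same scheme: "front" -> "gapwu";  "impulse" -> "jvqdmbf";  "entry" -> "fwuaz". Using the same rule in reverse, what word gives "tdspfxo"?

Shifts by position in front: pos 0: f→g (+1), pos 1: r→a (+9), pos 2: o→p (+1), pos 3: n→w (+9) — repeating every 2. It's a Vigenère-style cipher with numeric key [1,9]: position i shifts by key[i mod 2].
Decoding tdspfxo: t−1=s, d−9=u, s−1=r, p−9=g, f−1=e, x−9=o, o−1=n.

surgeon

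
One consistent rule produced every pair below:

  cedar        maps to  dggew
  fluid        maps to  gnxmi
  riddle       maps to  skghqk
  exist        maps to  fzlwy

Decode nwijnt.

muffin

In cedar: c→d is +1, e→g is +2, d→g is +3, a→e is +4 — the shift increases by 1 each position. Letter i (0-indexed) is shifted by i+1, so successive shifts are 1, 2, 3, ….
Decoding nwijnt: n−1=m, w−2=u, i−3=f, j−4=f, n−5=i, t−6=n.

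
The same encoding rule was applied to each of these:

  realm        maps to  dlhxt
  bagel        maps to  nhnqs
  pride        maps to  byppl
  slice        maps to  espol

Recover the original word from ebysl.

It's a Vigenère-style cipher with numeric key [12,7,7]: position i shifts by key[i mod 3].
Reversing it on ebysl: e−12=s, b−7=u, y−7=r, s−12=g, l−7=e.

surge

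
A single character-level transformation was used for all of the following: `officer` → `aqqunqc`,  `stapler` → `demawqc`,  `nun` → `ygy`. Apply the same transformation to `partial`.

The shift depends on letter class: consonant f→q is +11, but vowel o→a is +12. The rule splits by letter class: vowels +12, consonants +11.
On partial: p(cons)+11=a, a(vowel)+12=m, r(cons)+11=c, t(cons)+11=e, i(vowel)+12=u, a(vowel)+12=m, l(cons)+11=w.

amceumw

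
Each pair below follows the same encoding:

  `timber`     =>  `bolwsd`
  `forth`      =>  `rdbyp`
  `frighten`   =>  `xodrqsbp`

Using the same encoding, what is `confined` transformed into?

noxspxym

The output letters match the input read backwards, each shifted +10: timber reversed is rebmit. Two steps: reverse the string, then apply a Caesar shift of +10.
For confined: reverse → denifnoc; then shift: d+10=n, e+10=o, n+10=x, i+10=s, f+10=p, n+10=x, o+10=y, c+10=m.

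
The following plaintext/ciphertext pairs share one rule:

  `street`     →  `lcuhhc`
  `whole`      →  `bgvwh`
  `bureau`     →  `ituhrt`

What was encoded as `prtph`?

This is an affine cipher: with a=0,…,z=25, each position x becomes (17x+17) mod 26.
Undoing it on prtph: p(15)→23·(15−17)≡6=g; r(17)→23·(17−17)≡0=a; t(19)→23·(19−17)≡20=u; p(15)→23·(15−17)≡6=g; h(7)→23·(7−17)≡4=e (all mod 26).

gauge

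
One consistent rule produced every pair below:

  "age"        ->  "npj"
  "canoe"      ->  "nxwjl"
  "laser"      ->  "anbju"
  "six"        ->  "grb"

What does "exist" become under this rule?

cbrgn

Two steps: reverse the string, then apply a Caesar shift of +9.
On exist: reverse → tsixe; then shift: t+9=c, s+9=b, i+9=r, x+9=g, e+9=n.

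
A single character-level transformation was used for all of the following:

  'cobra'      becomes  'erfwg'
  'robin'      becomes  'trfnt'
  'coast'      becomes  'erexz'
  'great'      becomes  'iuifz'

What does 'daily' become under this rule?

In cobra: c→e is +2, o→r is +3, b→f is +4, r→w is +5 — the shift increases by 1 each position. Each letter shifts forward by (position + 2), i.e. 2, 3, 4, … — the shift grows by one for each successive letter.
Applying it to daily: d+2=f, a+3=d, i+4=m, l+5=q, y+6=e.

fdmqe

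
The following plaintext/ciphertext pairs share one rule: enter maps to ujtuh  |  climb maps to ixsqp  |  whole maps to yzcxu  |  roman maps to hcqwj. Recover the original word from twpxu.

e(4)→u(20) and n(13)→j(9) fit y≡19x+22 (mod 26); the inverse of 19 mod 26 is 11. Treating letters as 0–25, the rule is x ↦ 19x + 22 (mod 26).
Decoding twpxu: t(19)→11·(19−22)≡19=t; w(22)→11·(22−22)≡0=a; p(15)→11·(15−22)≡1=b; x(23)→11·(23−22)≡11=l; u(20)→11·(20−22)≡4=e (all mod 26).

table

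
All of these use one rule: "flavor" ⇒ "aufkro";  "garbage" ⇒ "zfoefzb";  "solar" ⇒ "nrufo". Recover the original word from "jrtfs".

This is an affine cipher: with a=0,…,z=25, each position x becomes (25x+5) mod 26.
Undoing it on jrtfs: j(9)→25·(9−5)≡22=w; r(17)→25·(17−5)≡14=o; t(19)→25·(19−5)≡12=m; f(5)→25·(5−5)≡0=a; s(18)→25·(18−5)≡13=n (all mod 26).

woman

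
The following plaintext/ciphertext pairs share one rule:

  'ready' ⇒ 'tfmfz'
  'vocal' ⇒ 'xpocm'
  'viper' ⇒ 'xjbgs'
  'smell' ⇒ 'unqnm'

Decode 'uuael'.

Shifts by position in ready: pos 0: r→t (+2), pos 1: e→f (+1), pos 2: a→m (+12), pos 3: d→f (+2), pos 4: y→z (+1) — repeating every 3. The shifts repeat in a cycle of length 3: positions 0,1,… shift by +2, +1, +12, then the pattern repeats.
Reversing it on uuael: u−2=s, u−1=t, a−12=o, e−2=c, l−1=k.

stock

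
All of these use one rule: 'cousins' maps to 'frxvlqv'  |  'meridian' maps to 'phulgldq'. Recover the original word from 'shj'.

It's a constant shift of +3 (ROT3).
Decoding shj: s−3=p, h−3=e, j−3=g.

peg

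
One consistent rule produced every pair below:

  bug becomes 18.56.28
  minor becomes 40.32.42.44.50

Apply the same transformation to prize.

Each letter becomes 2×(its alphabet position, a=1..z=26) + 14.
For prize: p=16→46, r=18→50, i=9→32, z=26→66, e=5→24.

46.50.32.66.24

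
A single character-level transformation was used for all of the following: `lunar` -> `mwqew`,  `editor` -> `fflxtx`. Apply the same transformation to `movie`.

nqymj

Each letter shifts forward by (position + 1), i.e. 1, 2, 3, … — the shift grows by one for each successive letter.
Applying it to movie: m+1=n, o+2=q, v+3=y, i+4=m, e+5=j.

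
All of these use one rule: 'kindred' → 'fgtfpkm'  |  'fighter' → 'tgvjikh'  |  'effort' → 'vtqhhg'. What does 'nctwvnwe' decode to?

The output letters match the input read backwards, each shifted +2: kindred reversed is derdnik. The word is reversed, then every letter is shifted forward by 2.
Decoding nctwvnwe: shift back: n−2=l, c−2=a, t−2=r, w−2=u, v−2=t, n−2=l, w−2=u, e−2=c → larutluc; then reverse → cultural.

cultural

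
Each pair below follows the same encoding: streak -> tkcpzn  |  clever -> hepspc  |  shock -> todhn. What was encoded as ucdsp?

s(18)→t(19) and t(19)→k(10) fit y≡17x+25 (mod 26); the inverse of 17 mod 26 is 23. This is an affine cipher: with a=0,…,z=25, each position x becomes (17x+25) mod 26.
Undoing it on ucdsp: u(20)→23·(20−25)≡15=p; c(2)→23·(2−25)≡17=r; d(3)→23·(3−25)≡14=o; s(18)→23·(18−25)≡21=v; p(15)→23·(15−25)≡4=e (all mod 26).

prove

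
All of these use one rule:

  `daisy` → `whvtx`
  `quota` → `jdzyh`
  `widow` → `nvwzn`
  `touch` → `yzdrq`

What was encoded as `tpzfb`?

smoke

d(3)→w(22) and a(0)→h(7) fit y≡5x+7 (mod 26); the inverse of 5 mod 26 is 21. This is an affine cipher: with a=0,…,z=25, each position x becomes (5x+7) mod 26.
Undoing it on tpzfb: t(19)→21·(19−7)≡18=s; p(15)→21·(15−7)≡12=m; z(25)→21·(25−7)≡14=o; f(5)→21·(5−7)≡10=k; b(1)→21·(1−7)≡4=e (all mod 26).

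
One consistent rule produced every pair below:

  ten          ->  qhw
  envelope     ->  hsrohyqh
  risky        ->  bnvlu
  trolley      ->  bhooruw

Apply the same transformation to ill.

The output letters match the input read backwards, each shifted +3: ten reversed is net. Two steps: reverse the string, then apply a Caesar shift of +3.
Applying it to ill: reverse → lli; then shift: l+3=o, l+3=o, i+3=l.

ool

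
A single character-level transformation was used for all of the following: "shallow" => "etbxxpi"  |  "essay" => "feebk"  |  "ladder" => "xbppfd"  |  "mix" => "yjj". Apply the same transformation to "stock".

efpow

Vowels shift forward by 1 and consonants shift forward by 12.
For stock: s(cons)+12=e, t(cons)+12=f, o(vowel)+1=p, c(cons)+12=o, k(cons)+12=w.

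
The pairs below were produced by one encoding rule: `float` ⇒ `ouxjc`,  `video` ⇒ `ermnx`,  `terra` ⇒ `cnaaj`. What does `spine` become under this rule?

Compare letters: f→o is +9, l→u is +9, o→x is +9 — a constant shift. Every letter moves 9 places later in the alphabet, wrapping around z→a.
For spine: s+9=b, p+9=y, i+9=r, n+9=w, e+9=n.

byrwn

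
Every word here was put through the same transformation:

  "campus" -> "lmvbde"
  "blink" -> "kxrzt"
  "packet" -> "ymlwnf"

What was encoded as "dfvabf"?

utmost

Shifts by position in campus: pos 0: c→l (+9), pos 1: a→m (+12), pos 2: m→v (+9), pos 3: p→b (+12) — repeating every 2. The shifts repeat in a cycle of length 2: positions 0,1,… shift by +9, +12, then the pattern repeats.
Reversing it on dfvabf: d−9=u, f−12=t, v−9=m, a−12=o, b−9=s, f−12=t.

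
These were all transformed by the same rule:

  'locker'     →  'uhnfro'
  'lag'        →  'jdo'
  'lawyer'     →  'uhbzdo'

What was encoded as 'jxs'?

The output letters match the input read backwards, each shifted +3: locker reversed is rekcol. Two steps: reverse the string, then apply a Caesar shift of +3.
Reversing it on jxs: shift back: j−3=g, x−3=u, s−3=p → gup; then reverse → pug.

pug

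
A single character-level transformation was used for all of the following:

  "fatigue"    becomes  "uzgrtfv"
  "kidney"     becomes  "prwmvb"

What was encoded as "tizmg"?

grant

Each pair mirrors across the alphabet (f↔u, a↔z, t↔g): positions sum to 25. This is the alphabet-reversal cipher (Atbash): a becomes z, b becomes y, etc.
Undoing it on tizmg: t↔g, i↔r, z↔a, m↔n, g↔t.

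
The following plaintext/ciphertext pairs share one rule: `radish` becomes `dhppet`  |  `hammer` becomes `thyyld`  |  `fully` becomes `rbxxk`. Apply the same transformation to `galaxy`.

The shift depends on letter class: consonant r→d is +12, but vowel a→h is +7. Vowels shift forward by 7 and consonants shift forward by 12.
On galaxy: g(cons)+12=s, a(vowel)+7=h, l(cons)+12=x, a(vowel)+7=h, x(cons)+12=j, y(cons)+12=k.

shxhjk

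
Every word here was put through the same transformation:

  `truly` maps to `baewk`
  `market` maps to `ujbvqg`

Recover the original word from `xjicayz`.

In truly: t→b is +8, r→a is +9, u→e is +10, l→w is +11 — the shift increases by 1 each position. Each letter shifts forward by (position + 8), i.e. 8, 9, 10, … — the shift grows by one for each successive letter.
Decoding xjicayz: x−8=p, j−9=a, i−10=y, c−11=r, a−12=o, y−13=l, z−14=l.

payroll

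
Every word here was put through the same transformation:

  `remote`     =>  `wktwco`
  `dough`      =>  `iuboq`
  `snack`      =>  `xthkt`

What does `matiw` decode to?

Each letter shifts forward by (position + 5), i.e. 5, 6, 7, … — the shift grows by one for each successive letter.
Reversing it on matiw: m−5=h, a−6=u, t−7=m, i−8=a, w−9=n.

human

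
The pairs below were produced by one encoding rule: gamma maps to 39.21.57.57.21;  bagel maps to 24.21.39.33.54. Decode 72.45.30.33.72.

g(#7)→39 and a(#1)→21: differences scale by 3, so n = 3·pos + 18. Each letter becomes 3×(its alphabet position, a=1..z=26) + 18.
Reversing it on 72.45.30.33.72: 72→(72−18)÷3=18=r, 45→(45−18)÷3=9=i, 30→(30−18)÷3=4=d, 33→(33−18)÷3=5=e, 72→(72−18)÷3=18=r.

rider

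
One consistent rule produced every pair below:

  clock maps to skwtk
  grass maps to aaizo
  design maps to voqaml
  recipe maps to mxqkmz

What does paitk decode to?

clash

The output letters match the input read backwards, each shifted +8: clock reversed is kcolc. Read the word backwards and shift each letter +8.
Undoing it on paitk: shift back: p−8=h, a−8=s, i−8=a, t−8=l, k−8=c → hsalc; then reverse → clash.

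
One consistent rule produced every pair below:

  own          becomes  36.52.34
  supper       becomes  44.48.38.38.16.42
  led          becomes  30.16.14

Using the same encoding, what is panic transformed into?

With a=1..z=26, the number is 2·pos + 6.
For panic: p=16→38, a=1→8, n=14→34, i=9→24, c=3→12.

38.8.34.24.12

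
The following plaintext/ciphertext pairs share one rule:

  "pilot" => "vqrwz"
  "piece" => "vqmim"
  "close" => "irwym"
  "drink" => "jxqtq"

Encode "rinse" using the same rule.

xqtym

The shift depends on letter class: consonant p→v is +6, but vowel i→q is +8. Two shifts are in play — +8 for a/e/i/o/u, +6 for every other letter.
On rinse: r(cons)+6=x, i(vowel)+8=q, n(cons)+6=t, s(cons)+6=y, e(vowel)+8=m.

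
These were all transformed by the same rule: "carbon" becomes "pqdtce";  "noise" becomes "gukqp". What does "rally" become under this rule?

annct

The output letters match the input read backwards, each shifted +2: carbon reversed is nobrac. The word is reversed, then every letter is shifted forward by 2.
On rally: reverse → yllar; then shift: y+2=a, l+2=n, l+2=n, a+2=c, r+2=t.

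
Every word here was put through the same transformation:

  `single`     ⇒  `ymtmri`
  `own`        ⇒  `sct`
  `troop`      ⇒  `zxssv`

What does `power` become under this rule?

The shift depends on letter class: consonant s→y is +6, but vowel i→m is +4. Two shifts are in play — +4 for a/e/i/o/u, +6 for every other letter.
For power: p(cons)+6=v, o(vowel)+4=s, w(cons)+6=c, e(vowel)+4=i, r(cons)+6=x.

vscix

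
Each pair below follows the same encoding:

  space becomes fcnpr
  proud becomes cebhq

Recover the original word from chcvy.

Compare letters: s→f is +13, p→c is +13, a→n is +13 — a constant shift. Each letter is shifted forward by 13 in the alphabet (a Caesar shift of +13).
Decoding chcvy: c−13=p, h−13=u, c−13=p, v−13=i, y−13=l.

pupil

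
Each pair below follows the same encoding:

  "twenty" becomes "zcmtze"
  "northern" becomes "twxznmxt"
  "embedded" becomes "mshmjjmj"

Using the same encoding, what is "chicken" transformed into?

inqiqmt

The shift depends on letter class: consonant t→z is +6, but vowel e→m is +8. The rule splits by letter class: vowels +8, consonants +6.
Applying it to chicken: c(cons)+6=i, h(cons)+6=n, i(vowel)+8=q, c(cons)+6=i, k(cons)+6=q, e(vowel)+8=m, n(cons)+6=t.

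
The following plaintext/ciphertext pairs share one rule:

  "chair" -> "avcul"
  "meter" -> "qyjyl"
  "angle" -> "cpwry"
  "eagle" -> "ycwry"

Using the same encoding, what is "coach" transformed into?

c(2)→a(0) and h(7)→v(21) fit y≡25x+2 (mod 26); the inverse of 25 mod 26 is 25. This is an affine cipher: with a=0,…,z=25, each position x becomes (25x+2) mod 26.
On coach: c(2)→25·2+2≡0=a; o(14)→25·14+2≡14=o; a(0)→25·0+2≡2=c; c(2)→25·2+2≡0=a; h(7)→25·7+2≡21=v (all mod 26).

aocav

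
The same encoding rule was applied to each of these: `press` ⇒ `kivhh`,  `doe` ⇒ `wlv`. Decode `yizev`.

Each pair mirrors across the alphabet (p↔k, r↔i, e↔v): positions sum to 25. Letters are reflected about the middle of the alphabet (position → 25−position): Atbash.
Decoding yizev: y↔b, i↔r, z↔a, e↔v, v↔e.

brave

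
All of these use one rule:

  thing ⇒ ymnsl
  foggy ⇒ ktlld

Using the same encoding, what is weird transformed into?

Each letter is shifted forward by 5 in the alphabet (a Caesar shift of +5).
For weird: w+5=b, e+5=j, i+5=n, r+5=w, d+5=i.

bjnwi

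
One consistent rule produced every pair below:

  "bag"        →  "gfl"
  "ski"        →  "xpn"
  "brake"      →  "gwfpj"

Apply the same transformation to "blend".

This is a Caesar cipher with shift 5.
Applying it to blend: b+5=g, l+5=q, e+5=j, n+5=s, d+5=i.

gqjsi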